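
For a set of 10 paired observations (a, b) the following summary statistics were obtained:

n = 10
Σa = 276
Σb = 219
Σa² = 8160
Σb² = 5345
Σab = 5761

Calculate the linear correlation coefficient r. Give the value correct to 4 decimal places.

-0.5194

r = (nΣab − ΣaΣb) / √[(nΣa² − (Σa)²)(nΣb² − (Σb)²)]
Numerator: 10×5761 − 276×219 = -2834
Denominator: √[(81600 − 76176)(53450 − 47961)] = √[5424 × 5489] = 5456.4032
r = -2834 / 5456.4032 ≈ -0.5194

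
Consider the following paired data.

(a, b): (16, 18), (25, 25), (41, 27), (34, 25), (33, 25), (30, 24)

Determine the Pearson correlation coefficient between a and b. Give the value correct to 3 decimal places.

0.897

n = 6, Σa = 179, Σb = 144, Σa² = 5707, Σb² = 3504, Σab = 4415
nΣab − ΣaΣb = 26490 − 25776 = 714
nΣa² − (Σa)² = 34242 − 32041 = 2201; nΣb² − (Σb)² = 21024 − 20736 = 288
r = 714 / √(2201 × 288) = 714 / 796.1708 ≈ 0.897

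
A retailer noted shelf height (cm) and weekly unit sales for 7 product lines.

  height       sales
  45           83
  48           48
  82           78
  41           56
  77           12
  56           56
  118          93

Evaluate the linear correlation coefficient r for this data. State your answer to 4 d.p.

n = 7, Σx = 467, Σy = 426, Σx² = 35723, Σy² = 30342, Σxy = 29765
nΣxy − ΣxΣy = 208355 − 198942 = 9413
nΣx² − (Σx)² = 250061 − 218089 = 31972; nΣy² − (Σy)² = 212394 − 181476 = 30918
r = 9413 / √(31972 × 30918) = 9413 / 31440.5836 ≈ 0.2994

0.2994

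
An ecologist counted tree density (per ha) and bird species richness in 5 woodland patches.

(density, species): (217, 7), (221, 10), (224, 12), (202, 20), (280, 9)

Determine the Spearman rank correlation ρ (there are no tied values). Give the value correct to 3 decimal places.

Rank density: 2, 3, 4, 1, 5
Rank species: 1, 3, 4, 5, 2
d = rank(density) − rank(species): 1, 0, 0, -4, 3; Σd² = 26
ρ = 1 − 6Σd² / [n(n²−1)] = 1 − 6×26 / (5×24) = 1 − 156/120 ≈ -0.300

-0.300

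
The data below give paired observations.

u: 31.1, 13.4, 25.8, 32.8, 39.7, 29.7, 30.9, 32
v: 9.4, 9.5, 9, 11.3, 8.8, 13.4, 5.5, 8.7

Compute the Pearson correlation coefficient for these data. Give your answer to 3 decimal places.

-0.053

n = 8, Σu = 235.4, Σv = 75.6, Σu² = 7325.24, Σv² = 750.24, Σuv = 2218.17
nΣuv − ΣuΣv = 17745.36 − 17796.24 = -50.88
nΣu² − (Σu)² = 58601.92 − 55413.16 = 3188.76; nΣv² − (Σv)² = 6001.92 − 5715.36 = 286.56
r = -50.88 / √(3188.76 × 286.56) = -50.88 / 955.9137 ≈ -0.053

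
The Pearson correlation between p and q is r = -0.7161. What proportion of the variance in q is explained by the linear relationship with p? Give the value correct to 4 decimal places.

r² = (-0.7161)² = 0.5128

0.5128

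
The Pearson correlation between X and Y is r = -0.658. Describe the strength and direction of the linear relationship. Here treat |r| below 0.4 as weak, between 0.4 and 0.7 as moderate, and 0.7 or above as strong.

r = -0.658 < 0 so the relationship is negative.
|r| = 0.658, which falls in the moderate range.

moderate negative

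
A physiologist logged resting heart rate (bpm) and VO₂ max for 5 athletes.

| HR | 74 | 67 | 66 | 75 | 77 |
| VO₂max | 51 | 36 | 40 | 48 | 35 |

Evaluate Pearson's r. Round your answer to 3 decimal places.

n = 5, Σx = 359, Σy = 210, Σx² = 25875, Σy² = 9026, Σxy = 15121
nΣxy − ΣxΣy = 75605 − 75390 = 215
nΣx² − (Σx)² = 129375 − 128881 = 494; nΣy² − (Σy)² = 45130 − 44100 = 1030
r = 215 / √(494 × 1030) = 215 / 713.3162 ≈ 0.301

0.301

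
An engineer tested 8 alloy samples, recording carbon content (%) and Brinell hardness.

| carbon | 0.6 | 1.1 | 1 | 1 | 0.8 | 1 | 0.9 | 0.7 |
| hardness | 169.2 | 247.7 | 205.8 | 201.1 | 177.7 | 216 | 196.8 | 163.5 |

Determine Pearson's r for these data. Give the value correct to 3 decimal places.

0.912

n = 8, Σx = 7.1, Σy = 1577.8, Σx² = 6.51, Σy² = 316474.56, Σxy = 1430.62
nΣxy − ΣxΣy = 11444.96 − 11202.38 = 242.58
nΣx² − (Σx)² = 52.08 − 50.41 = 1.67; nΣy² − (Σy)² = 2531796.48 − 2489452.84 = 42343.64
r = 242.58 / √(1.67 × 42343.64) = 242.58 / 265.9208 ≈ 0.912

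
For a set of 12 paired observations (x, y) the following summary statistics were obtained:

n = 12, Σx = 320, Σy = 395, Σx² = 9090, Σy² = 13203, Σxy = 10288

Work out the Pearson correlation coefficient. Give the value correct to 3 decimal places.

-0.734

r = (nΣxy − ΣxΣy) / √[(nΣx² − (Σx)²)(nΣy² − (Σy)²)]
Numerator: 12×10288 − 320×395 = -2944
Denominator: √[(109080 − 102400)(158436 − 156025)] = √[6680 × 2411] = 4013.1633
r = -2944 / 4013.1633 ≈ -0.734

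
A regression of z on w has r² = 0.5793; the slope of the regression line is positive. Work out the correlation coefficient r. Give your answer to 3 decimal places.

0.761

|r| = √0.5793 = 0.761
The association is positive, so r = 0.761.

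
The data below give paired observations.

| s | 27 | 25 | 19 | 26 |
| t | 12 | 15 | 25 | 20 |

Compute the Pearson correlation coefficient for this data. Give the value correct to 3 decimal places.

n = 4, Σs = 97, Σt = 72, Σs² = 2391, Σt² = 1394, Σst = 1694
nΣst − ΣsΣt = 6776 − 6984 = -208
nΣs² − (Σs)² = 9564 − 9409 = 155; nΣt² − (Σt)² = 5576 − 5184 = 392
r = -208 / √(155 × 392) = -208 / 246.4954 ≈ -0.844

-0.844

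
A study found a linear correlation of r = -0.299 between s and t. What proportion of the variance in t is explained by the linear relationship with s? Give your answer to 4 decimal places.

r² = (-0.299)² = 0.0894

0.0894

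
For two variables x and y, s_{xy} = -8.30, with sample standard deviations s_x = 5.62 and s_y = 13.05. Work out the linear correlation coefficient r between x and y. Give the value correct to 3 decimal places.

r = Cov(x,y) / (s_x · s_y) = -8.30 / (5.62 × 13.05)
  = -8.30 / 73.3410 ≈ -0.113

-0.113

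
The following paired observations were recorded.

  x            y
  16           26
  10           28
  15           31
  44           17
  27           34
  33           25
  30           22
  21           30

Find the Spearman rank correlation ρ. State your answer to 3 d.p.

Rank x: 3, 1, 2, 8, 5, 7, 6, 4
Rank y: 4, 5, 7, 1, 8, 3, 2, 6
d = rank(x) − rank(y): -1, -4, -5, 7, -3, 4, 4, -2; Σd² = 136
ρ = 1 − 6Σd² / [n(n²−1)] = 1 − 6×136 / (8×63) = 1 − 816/504 ≈ -0.619

-0.619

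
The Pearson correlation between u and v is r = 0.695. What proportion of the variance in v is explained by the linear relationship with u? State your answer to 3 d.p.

r² = (0.695)² = 0.483

0.483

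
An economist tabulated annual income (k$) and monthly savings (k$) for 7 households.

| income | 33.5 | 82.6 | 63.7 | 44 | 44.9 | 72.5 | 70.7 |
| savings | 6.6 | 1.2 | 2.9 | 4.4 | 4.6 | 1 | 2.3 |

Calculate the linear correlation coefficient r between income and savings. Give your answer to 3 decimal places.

n = 7, Σx = 411.9, Σy = 23, Σx² = 26209.45, Σy² = 100.22, Σxy = 1140.2
nΣxy − ΣxΣy = 7981.4 − 9473.7 = -1492.3
nΣx² − (Σx)² = 183466.15 − 169661.61 = 13804.54; nΣy² − (Σy)² = 701.54 − 529 = 172.54
r = -1492.3 / √(13804.54 × 172.54) = -1492.3 / 1543.3196 ≈ -0.967

-0.967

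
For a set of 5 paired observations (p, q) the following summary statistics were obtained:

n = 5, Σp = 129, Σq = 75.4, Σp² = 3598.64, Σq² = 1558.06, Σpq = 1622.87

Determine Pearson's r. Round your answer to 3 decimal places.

-0.956

r = (nΣpq − ΣpΣq) / √[(nΣp² − (Σp)²)(nΣq² − (Σq)²)]
Numerator: 5×1622.87 − 129×75.4 = -1612.25
Denominator: √[(17993.2 − 16641)(7790.3 − 5685.16)] = √[1352.2 × 2105.14] = 1687.1782
r = -1612.25 / 1687.1782 ≈ -0.956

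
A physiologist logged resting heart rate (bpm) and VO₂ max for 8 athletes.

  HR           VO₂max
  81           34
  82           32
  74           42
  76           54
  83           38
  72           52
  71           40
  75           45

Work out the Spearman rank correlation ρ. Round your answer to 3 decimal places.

-0.524

Rank HR: 6, 7, 3, 5, 8, 2, 1, 4
Rank VO₂max: 2, 1, 5, 8, 3, 7, 4, 6
d = rank(HR) − rank(VO₂max): 4, 6, -2, -3, 5, -5, -3, -2; Σd² = 128
ρ = 1 − 6Σd² / [n(n²−1)] = 1 − 6×128 / (8×63) = 1 − 768/504 ≈ -0.524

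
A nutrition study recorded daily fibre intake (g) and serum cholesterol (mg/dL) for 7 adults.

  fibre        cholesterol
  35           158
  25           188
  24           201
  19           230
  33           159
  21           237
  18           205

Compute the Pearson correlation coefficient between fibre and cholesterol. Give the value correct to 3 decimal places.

n = 7, Σx = 175, Σy = 1378, Σx² = 4641, Σy² = 277084, Σxy = 33338
nΣxy − ΣxΣy = 233366 − 241150 = -7784
nΣx² − (Σx)² = 32487 − 30625 = 1862; nΣy² − (Σy)² = 1939588 − 1898884 = 40704
r = -7784 / √(1862 × 40704) = -7784 / 8705.7939 ≈ -0.894

-0.894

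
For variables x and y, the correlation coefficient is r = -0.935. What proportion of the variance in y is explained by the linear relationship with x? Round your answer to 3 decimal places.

0.874

r² = (-0.935)² = 0.874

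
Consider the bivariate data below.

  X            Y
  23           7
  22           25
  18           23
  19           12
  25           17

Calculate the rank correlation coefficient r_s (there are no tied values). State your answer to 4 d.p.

-0.3000

Rank X: 4, 3, 1, 2, 5
Rank Y: 1, 5, 4, 2, 3
d = rank(X) − rank(Y): 3, -2, -3, 0, 2; Σd² = 26
ρ = 1 − 6Σd² / [n(n²−1)] = 1 − 6×26 / (5×24) = 1 − 156/120 ≈ -0.3000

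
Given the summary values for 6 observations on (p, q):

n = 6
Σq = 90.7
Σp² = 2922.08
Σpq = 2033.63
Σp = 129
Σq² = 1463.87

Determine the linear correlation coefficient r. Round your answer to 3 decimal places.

r = (nΣpq − ΣpΣq) / √[(nΣp² − (Σp)²)(nΣq² − (Σq)²)]
Numerator: 6×2033.63 − 129×90.7 = 501.48
Denominator: √[(17532.48 − 16641)(8783.22 − 8226.49)] = √[891.48 × 556.73] = 704.4953
r = 501.48 / 704.4953 ≈ 0.712

0.712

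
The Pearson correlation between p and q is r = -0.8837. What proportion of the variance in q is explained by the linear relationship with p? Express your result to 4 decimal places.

r² = (-0.8837)² = 0.7809

0.7809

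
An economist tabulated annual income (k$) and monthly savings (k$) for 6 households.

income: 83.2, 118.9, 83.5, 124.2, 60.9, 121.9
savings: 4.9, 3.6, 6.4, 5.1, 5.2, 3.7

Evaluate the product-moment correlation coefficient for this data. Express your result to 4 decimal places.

-0.6010

n = 6, Σx = 592.6, Σy = 28.9, Σx² = 62025.76, Σy² = 144.67, Σxy = 2771.25
nΣxy − ΣxΣy = 16627.5 − 17126.14 = -498.64
nΣx² − (Σx)² = 372154.56 − 351174.76 = 20979.8; nΣy² − (Σy)² = 868.02 − 835.21 = 32.81
r = -498.64 / √(20979.8 × 32.81) = -498.64 / 829.6669 ≈ -0.6010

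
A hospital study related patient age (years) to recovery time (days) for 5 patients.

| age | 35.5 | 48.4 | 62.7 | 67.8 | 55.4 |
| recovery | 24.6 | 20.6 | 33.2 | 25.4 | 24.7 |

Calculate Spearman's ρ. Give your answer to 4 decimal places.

0.8000

Rank age: 1, 2, 4, 5, 3
Rank recovery: 2, 1, 5, 4, 3
d = rank(age) − rank(recovery): -1, 1, -1, 1, 0; Σd² = 4
ρ = 1 − 6Σd² / [n(n²−1)] = 1 − 6×4 / (5×24) = 1 − 24/120 ≈ 0.8000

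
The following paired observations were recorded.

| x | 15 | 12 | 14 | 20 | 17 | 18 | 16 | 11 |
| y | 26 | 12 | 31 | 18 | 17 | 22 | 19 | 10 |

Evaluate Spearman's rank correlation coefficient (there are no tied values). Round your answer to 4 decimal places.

Rank x: 4, 2, 3, 8, 6, 7, 5, 1
Rank y: 7, 2, 8, 4, 3, 6, 5, 1
d = rank(x) − rank(y): -3, 0, -5, 4, 3, 1, 0, 0; Σd² = 60
ρ = 1 − 6Σd² / [n(n²−1)] = 1 − 6×60 / (8×63) = 1 − 360/504 ≈ 0.2857

0.2857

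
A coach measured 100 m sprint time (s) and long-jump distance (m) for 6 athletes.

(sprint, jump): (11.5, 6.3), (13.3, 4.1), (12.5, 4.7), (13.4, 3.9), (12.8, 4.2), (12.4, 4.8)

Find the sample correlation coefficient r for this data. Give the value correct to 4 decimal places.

n = 6, Σx = 75.9, Σy = 28, Σx² = 962.55, Σy² = 134.48, Σxy = 351.27
nΣxy − ΣxΣy = 2107.62 − 2125.2 = -17.58
nΣx² − (Σx)² = 5775.3 − 5760.81 = 14.49; nΣy² − (Σy)² = 806.88 − 784 = 22.88
r = -17.58 / √(14.49 × 22.88) = -17.58 / 18.2080 ≈ -0.9655

-0.9655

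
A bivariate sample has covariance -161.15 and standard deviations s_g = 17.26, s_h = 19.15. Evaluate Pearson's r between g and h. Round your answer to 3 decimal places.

-0.488

r = Cov(g,h) / (s_g · s_h) = -161.15 / (17.26 × 19.15)
  = -161.15 / 330.5290 ≈ -0.488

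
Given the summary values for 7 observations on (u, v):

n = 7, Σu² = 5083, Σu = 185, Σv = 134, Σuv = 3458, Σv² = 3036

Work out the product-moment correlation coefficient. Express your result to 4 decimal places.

r = (nΣuv − ΣuΣv) / √[(nΣu² − (Σu)²)(nΣv² − (Σv)²)]
Numerator: 7×3458 − 185×134 = -584
Denominator: √[(35581 − 34225)(21252 − 17956)] = √[1356 × 3296] = 2114.0899
r = -584 / 2114.0899 ≈ -0.2762

-0.2762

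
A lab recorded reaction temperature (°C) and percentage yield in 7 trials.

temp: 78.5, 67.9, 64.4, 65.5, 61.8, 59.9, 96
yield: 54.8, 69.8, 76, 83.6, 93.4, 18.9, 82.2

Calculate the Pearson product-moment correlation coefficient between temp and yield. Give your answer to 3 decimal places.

0.223

n = 7, Σx = 494, Σy = 478.7, Σx² = 35833.52, Σy² = 36477.65, Σxy = 34206.85
nΣxy − ΣxΣy = 239447.95 − 236477.8 = 2970.15
nΣx² − (Σx)² = 250834.64 − 244036 = 6798.64; nΣy² − (Σy)² = 255343.55 − 229153.69 = 26189.86
r = 2970.15 / √(6798.64 × 26189.86) = 2970.15 / 13343.7412 ≈ 0.223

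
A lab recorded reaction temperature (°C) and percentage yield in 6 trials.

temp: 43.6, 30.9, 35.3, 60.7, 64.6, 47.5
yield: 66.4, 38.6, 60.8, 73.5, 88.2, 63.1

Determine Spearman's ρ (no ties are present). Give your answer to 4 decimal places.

Rank temp: 3, 1, 2, 5, 6, 4
Rank yield: 4, 1, 2, 5, 6, 3
d = rank(temp) − rank(yield): -1, 0, 0, 0, 0, 1; Σd² = 2
ρ = 1 − 6Σd² / [n(n²−1)] = 1 − 6×2 / (6×35) = 1 − 12/210 ≈ 0.9429

0.9429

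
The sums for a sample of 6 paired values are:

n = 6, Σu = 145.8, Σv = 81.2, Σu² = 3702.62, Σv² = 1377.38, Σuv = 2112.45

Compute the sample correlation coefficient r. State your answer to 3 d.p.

0.661

r = (nΣuv − ΣuΣv) / √[(nΣu² − (Σu)²)(nΣv² − (Σv)²)]
Numerator: 6×2112.45 − 145.8×81.2 = 835.74
Denominator: √[(22215.72 − 21257.64)(8264.28 − 6593.44)] = √[958.08 × 1670.84] = 1265.2266
r = 835.74 / 1265.2266 ≈ 0.661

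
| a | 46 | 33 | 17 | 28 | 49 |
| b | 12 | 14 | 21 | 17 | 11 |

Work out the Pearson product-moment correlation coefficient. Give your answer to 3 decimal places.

-0.977

n = 5, Σa = 173, Σb = 75, Σa² = 6679, Σb² = 1191, Σab = 2386
nΣab − ΣaΣb = 11930 − 12975 = -1045
nΣa² − (Σa)² = 33395 − 29929 = 3466; nΣb² − (Σb)² = 5955 − 5625 = 330
r = -1045 / √(3466 × 330) = -1045 / 1069.4765 ≈ -0.977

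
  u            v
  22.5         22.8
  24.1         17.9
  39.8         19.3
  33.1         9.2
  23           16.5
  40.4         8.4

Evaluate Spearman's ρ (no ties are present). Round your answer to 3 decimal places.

Rank u: 1, 3, 5, 4, 2, 6
Rank v: 6, 4, 5, 2, 3, 1
d = rank(u) − rank(v): -5, -1, 0, 2, -1, 5; Σd² = 56
ρ = 1 − 6Σd² / [n(n²−1)] = 1 − 6×56 / (6×35) = 1 − 336/210 ≈ -0.600

-0.600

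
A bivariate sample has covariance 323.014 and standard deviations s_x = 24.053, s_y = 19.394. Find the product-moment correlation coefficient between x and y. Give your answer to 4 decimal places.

0.6924

r = Cov(x,y) / (s_x · s_y) = 323.014 / (24.053 × 19.394)
  = 323.014 / 466.4839 ≈ 0.6924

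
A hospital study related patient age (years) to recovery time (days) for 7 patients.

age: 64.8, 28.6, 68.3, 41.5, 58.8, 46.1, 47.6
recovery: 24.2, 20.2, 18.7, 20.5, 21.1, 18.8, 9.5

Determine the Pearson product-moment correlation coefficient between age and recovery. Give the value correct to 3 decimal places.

n = 7, Σx = 355.7, Σy = 133, Σx² = 19252.55, Σy² = 2652.52, Σxy = 6833.4
nΣxy − ΣxΣy = 47833.8 − 47308.1 = 525.7
nΣx² − (Σx)² = 134767.85 − 126522.49 = 8245.36; nΣy² − (Σy)² = 18567.64 − 17689 = 878.64
r = 525.7 / √(8245.36 × 878.64) = 525.7 / 2691.5986 ≈ 0.195

0.195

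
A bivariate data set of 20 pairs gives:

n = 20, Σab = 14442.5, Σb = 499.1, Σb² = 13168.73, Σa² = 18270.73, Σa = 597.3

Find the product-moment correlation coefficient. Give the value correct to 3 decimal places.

-0.834

r = (nΣab − ΣaΣb) / √[(nΣa² − (Σa)²)(nΣb² − (Σb)²)]
Numerator: 20×14442.5 − 597.3×499.1 = -9262.43
Denominator: √[(365414.6 − 356767.29)(263374.6 − 249100.81)] = √[8647.31 × 14273.79] = 11109.9004
r = -9262.43 / 11109.9004 ≈ -0.834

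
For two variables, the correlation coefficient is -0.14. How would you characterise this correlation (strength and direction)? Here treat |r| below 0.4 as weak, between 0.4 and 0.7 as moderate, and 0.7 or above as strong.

weak negative

r = -0.14 < 0 so the relationship is negative.
|r| = 0.14, which falls in the weak range.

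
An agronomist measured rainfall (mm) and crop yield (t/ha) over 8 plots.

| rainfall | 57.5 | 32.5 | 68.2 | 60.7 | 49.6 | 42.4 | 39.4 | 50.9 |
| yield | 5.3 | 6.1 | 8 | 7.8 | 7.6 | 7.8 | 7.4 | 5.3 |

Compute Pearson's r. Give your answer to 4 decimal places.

n = 8, Σx = 401.2, Σy = 55.3, Σx² = 21099.32, Σy² = 391.59, Σxy = 2791.07
nΣxy − ΣxΣy = 22328.56 − 22186.36 = 142.2
nΣx² − (Σx)² = 168794.56 − 160961.44 = 7833.12; nΣy² − (Σy)² = 3132.72 − 3058.09 = 74.63
r = 142.2 / √(7833.12 × 74.63) = 142.2 / 764.5821 ≈ 0.1860

0.1860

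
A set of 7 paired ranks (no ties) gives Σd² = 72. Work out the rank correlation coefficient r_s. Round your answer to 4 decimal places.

-0.2857

ρ = 1 − 6Σd² / [n(n²−1)] = 1 − 6×72 / (7×48)
  = 1 − 432/336 = 1 − 1.28571 ≈ -0.2857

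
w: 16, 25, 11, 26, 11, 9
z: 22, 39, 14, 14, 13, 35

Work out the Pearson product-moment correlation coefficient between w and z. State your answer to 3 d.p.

n = 6, Σw = 98, Σz = 137, Σw² = 1880, Σz² = 3791, Σwz = 2303
nΣwz − ΣwΣz = 13818 − 13426 = 392
nΣw² − (Σw)² = 11280 − 9604 = 1676; nΣz² − (Σz)² = 22746 − 18769 = 3977
r = 392 / √(1676 × 3977) = 392 / 2581.7537 ≈ 0.152

0.152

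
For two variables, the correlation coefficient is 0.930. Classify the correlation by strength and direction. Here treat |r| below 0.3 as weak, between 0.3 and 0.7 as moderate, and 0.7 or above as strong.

r = 0.930 > 0 so the relationship is positive.
|r| = 0.930, which falls in the strong range.

strong positive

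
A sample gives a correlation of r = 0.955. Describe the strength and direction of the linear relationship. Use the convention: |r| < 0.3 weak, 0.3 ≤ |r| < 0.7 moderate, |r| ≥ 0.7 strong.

r = 0.955 > 0 so the relationship is positive.
|r| = 0.955, which falls in the strong range.

strong positive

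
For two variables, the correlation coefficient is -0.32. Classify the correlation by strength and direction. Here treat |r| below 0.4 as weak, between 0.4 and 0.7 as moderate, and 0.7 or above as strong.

weak negative

r = -0.32 < 0 so the relationship is negative.
|r| = 0.32, which falls in the weak range.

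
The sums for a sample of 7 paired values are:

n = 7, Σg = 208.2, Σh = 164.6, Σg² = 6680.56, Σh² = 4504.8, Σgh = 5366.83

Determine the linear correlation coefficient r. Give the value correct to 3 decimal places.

0.847

r = (nΣgh − ΣgΣh) / √[(nΣg² − (Σg)²)(nΣh² − (Σh)²)]
Numerator: 7×5366.83 − 208.2×164.6 = 3298.09
Denominator: √[(46763.92 − 43347.24)(31533.6 − 27093.16)] = √[3416.68 × 4440.44] = 3895.0690
r = 3298.09 / 3895.0690 ≈ 0.847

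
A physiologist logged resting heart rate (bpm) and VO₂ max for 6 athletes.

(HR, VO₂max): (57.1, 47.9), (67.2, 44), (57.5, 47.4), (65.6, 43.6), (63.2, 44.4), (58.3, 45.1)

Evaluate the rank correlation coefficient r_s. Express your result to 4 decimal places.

Rank HR: 1, 6, 2, 5, 4, 3
Rank VO₂max: 6, 2, 5, 1, 3, 4
d = rank(HR) − rank(VO₂max): -5, 4, -3, 4, 1, -1; Σd² = 68
ρ = 1 − 6Σd² / [n(n²−1)] = 1 − 6×68 / (6×35) = 1 − 408/210 ≈ -0.9429

-0.9429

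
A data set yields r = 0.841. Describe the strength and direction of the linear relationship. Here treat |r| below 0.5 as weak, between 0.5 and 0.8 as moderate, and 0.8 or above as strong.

r = 0.841 > 0 so the relationship is positive.
|r| = 0.841, which falls in the strong range.

strong positive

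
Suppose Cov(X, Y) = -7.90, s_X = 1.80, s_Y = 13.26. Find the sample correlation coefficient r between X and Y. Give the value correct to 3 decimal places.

r = Cov(X,Y) / (s_X · s_Y) = -7.90 / (1.80 × 13.26)
  = -7.90 / 23.8680 ≈ -0.331

-0.331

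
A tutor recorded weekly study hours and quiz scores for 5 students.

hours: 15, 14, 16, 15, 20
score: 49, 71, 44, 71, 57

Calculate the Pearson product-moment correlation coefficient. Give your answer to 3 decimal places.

-0.292

n = 5, Σx = 80, Σy = 292, Σx² = 1302, Σy² = 17668, Σxy = 4638
nΣxy − ΣxΣy = 23190 − 23360 = -170
nΣx² − (Σx)² = 6510 − 6400 = 110; nΣy² − (Σy)² = 88340 − 85264 = 3076
r = -170 / √(110 × 3076) = -170 / 581.6872 ≈ -0.292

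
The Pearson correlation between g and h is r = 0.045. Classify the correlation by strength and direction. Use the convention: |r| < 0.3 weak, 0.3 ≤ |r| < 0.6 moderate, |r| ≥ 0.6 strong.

weak positive

r = 0.045 > 0 so the relationship is positive.
|r| = 0.045, which falls in the weak range.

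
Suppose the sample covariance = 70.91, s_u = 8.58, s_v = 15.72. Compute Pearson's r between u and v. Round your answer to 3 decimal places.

0.526

r = Cov(u,v) / (s_u · s_v) = 70.91 / (8.58 × 15.72)
  = 70.91 / 134.8776 ≈ 0.526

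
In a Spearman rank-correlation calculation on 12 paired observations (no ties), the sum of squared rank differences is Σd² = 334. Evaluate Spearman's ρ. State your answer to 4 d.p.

-0.1678

ρ = 1 − 6Σd² / [n(n²−1)] = 1 − 6×334 / (12×143)
  = 1 − 2004/1716 = 1 − 1.16783 ≈ -0.1678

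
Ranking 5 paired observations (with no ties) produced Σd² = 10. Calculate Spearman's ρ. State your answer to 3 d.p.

ρ = 1 − 6Σd² / [n(n²−1)] = 1 − 6×10 / (5×24)
  = 1 − 60/120 = 1 − 0.5000 ≈ 0.500

0.500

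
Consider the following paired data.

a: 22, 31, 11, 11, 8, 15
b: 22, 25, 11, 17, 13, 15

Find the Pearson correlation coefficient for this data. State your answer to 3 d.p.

n = 6, Σa = 98, Σb = 103, Σa² = 1976, Σb² = 1913, Σab = 1896
nΣab − ΣaΣb = 11376 − 10094 = 1282
nΣa² − (Σa)² = 11856 − 9604 = 2252; nΣb² − (Σb)² = 11478 − 10609 = 869
r = 1282 / √(2252 × 869) = 1282 / 1398.9239 ≈ 0.916

0.916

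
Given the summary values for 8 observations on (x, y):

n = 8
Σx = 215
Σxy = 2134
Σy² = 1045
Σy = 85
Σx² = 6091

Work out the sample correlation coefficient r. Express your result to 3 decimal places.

-0.714

r = (nΣxy − ΣxΣy) / √[(nΣx² − (Σx)²)(nΣy² − (Σy)²)]
Numerator: 8×2134 − 215×85 = -1203
Denominator: √[(48728 − 46225)(8360 − 7225)] = √[2503 × 1135] = 1685.4984
r = -1203 / 1685.4984 ≈ -0.714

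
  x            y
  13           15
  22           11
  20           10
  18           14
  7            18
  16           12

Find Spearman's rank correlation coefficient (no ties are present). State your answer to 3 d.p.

-0.886

Rank x: 2, 6, 5, 4, 1, 3
Rank y: 5, 2, 1, 4, 6, 3
d = rank(x) − rank(y): -3, 4, 4, 0, -5, 0; Σd² = 66
ρ = 1 − 6Σd² / [n(n²−1)] = 1 − 6×66 / (6×35) = 1 − 396/210 ≈ -0.886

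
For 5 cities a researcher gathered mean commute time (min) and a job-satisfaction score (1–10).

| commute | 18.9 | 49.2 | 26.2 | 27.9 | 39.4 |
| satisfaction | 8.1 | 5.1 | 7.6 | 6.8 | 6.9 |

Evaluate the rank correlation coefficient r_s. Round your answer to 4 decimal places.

-0.9000

Rank commute: 1, 5, 2, 3, 4
Rank satisfaction: 5, 1, 4, 2, 3
d = rank(commute) − rank(satisfaction): -4, 4, -2, 1, 1; Σd² = 38
ρ = 1 − 6Σd² / [n(n²−1)] = 1 − 6×38 / (5×24) = 1 − 228/120 ≈ -0.9000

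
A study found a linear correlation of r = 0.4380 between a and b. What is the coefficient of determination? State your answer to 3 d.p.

r² = (0.4380)² = 0.192

0.192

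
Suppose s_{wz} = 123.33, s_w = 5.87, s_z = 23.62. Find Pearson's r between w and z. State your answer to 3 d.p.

0.890

r = Cov(w,z) / (s_w · s_z) = 123.33 / (5.87 × 23.62)
  = 123.33 / 138.6494 ≈ 0.890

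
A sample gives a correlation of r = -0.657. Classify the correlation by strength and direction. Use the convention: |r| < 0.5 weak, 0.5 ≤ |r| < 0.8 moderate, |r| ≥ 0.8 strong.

moderate negative

r = -0.657 < 0 so the relationship is negative.
|r| = 0.657, which falls in the moderate range.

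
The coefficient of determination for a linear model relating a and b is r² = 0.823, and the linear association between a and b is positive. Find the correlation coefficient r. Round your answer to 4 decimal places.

0.9072

|r| = √0.823 = 0.9072
The association is positive, so r = 0.9072.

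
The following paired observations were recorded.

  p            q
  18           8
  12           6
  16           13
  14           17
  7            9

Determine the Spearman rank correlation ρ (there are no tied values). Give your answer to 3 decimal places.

Rank p: 5, 2, 4, 3, 1
Rank q: 2, 1, 4, 5, 3
d = rank(p) − rank(q): 3, 1, 0, -2, -2; Σd² = 18
ρ = 1 − 6Σd² / [n(n²−1)] = 1 − 6×18 / (5×24) = 1 − 108/120 ≈ 0.100

0.100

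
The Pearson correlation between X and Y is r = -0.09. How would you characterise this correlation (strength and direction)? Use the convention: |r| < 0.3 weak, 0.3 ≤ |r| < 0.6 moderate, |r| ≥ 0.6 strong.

r = -0.09 < 0 so the relationship is negative.
|r| = 0.09, which falls in the weak range.

weak negative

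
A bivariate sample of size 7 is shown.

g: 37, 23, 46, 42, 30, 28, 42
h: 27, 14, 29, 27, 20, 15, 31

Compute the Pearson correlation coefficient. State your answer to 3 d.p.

n = 7, Σg = 248, Σh = 163, Σg² = 9226, Σh² = 4081, Σgh = 6111
nΣgh − ΣgΣh = 42777 − 40424 = 2353
nΣg² − (Σg)² = 64582 − 61504 = 3078; nΣh² − (Σh)² = 28567 − 26569 = 1998
r = 2353 / √(3078 × 1998) = 2353 / 2479.8879 ≈ 0.949

0.949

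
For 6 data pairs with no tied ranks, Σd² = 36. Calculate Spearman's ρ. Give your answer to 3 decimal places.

-0.029

ρ = 1 − 6Σd² / [n(n²−1)] = 1 − 6×36 / (6×35)
  = 1 − 216/210 = 1 − 1.0286 ≈ -0.029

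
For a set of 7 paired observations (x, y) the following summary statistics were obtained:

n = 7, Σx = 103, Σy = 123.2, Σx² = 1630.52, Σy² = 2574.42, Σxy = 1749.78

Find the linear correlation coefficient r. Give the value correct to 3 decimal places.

r = (nΣxy − ΣxΣy) / √[(nΣx² − (Σx)²)(nΣy² − (Σy)²)]
Numerator: 7×1749.78 − 103×123.2 = -441.14
Denominator: √[(11413.64 − 10609)(18020.94 − 15178.24)] = √[804.64 × 2842.7] = 1512.3988
r = -441.14 / 1512.3988 ≈ -0.292

-0.292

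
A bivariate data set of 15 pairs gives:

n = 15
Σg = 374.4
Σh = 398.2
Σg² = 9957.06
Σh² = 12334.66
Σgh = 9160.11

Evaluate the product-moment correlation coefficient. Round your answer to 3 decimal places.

r = (nΣgh − ΣgΣh) / √[(nΣg² − (Σg)²)(nΣh² − (Σh)²)]
Numerator: 15×9160.11 − 374.4×398.2 = -11684.43
Denominator: √[(149355.9 − 140175.36)(185019.9 − 158563.24)] = √[9180.54 × 26456.66] = 15584.8139
r = -11684.43 / 15584.8139 ≈ -0.750

-0.750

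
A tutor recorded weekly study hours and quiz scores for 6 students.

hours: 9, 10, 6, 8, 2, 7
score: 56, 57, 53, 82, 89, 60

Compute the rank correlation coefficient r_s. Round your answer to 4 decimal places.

Rank hours: 5, 6, 2, 4, 1, 3
Rank score: 2, 3, 1, 5, 6, 4
d = rank(hours) − rank(score): 3, 3, 1, -1, -5, -1; Σd² = 46
ρ = 1 − 6Σd² / [n(n²−1)] = 1 − 6×46 / (6×35) = 1 − 276/210 ≈ -0.3143

-0.3143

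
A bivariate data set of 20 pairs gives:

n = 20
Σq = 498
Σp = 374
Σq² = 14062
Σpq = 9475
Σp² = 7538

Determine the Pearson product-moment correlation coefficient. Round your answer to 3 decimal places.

0.171

r = (nΣpq − ΣpΣq) / √[(nΣp² − (Σp)²)(nΣq² − (Σq)²)]
Numerator: 20×9475 − 374×498 = 3248
Denominator: √[(150760 − 139876)(281240 − 248004)] = √[10884 × 33236] = 19019.4801
r = 3248 / 19019.4801 ≈ 0.171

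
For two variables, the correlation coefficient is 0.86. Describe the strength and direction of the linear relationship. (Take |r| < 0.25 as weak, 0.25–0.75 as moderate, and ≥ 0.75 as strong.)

r = 0.86 > 0 so the relationship is positive.
|r| = 0.86, which falls in the strong range.

strong positive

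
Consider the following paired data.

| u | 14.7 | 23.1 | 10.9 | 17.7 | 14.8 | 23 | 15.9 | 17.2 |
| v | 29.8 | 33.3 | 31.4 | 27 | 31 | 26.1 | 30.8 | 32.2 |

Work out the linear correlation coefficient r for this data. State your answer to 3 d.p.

n = 8, Σu = 137.3, Σv = 241.6, Σu² = 2478.49, Σv² = 7339.58, Σuv = 4130.11
nΣuv − ΣuΣv = 33040.88 − 33171.68 = -130.8
nΣu² − (Σu)² = 19827.92 − 18851.29 = 976.63; nΣv² − (Σv)² = 58716.64 − 58370.56 = 346.08
r = -130.8 / √(976.63 × 346.08) = -130.8 / 581.3709 ≈ -0.225

-0.225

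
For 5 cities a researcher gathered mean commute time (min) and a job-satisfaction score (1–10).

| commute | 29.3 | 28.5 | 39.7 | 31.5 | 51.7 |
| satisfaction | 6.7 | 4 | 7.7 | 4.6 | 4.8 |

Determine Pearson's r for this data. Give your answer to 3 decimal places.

n = 5, Σx = 180.7, Σy = 27.8, Σx² = 6911.97, Σy² = 164.38, Σxy = 1009.06
nΣxy − ΣxΣy = 5045.3 − 5023.46 = 21.84
nΣx² − (Σx)² = 34559.85 − 32652.49 = 1907.36; nΣy² − (Σy)² = 821.9 − 772.84 = 49.06
r = 21.84 / √(1907.36 × 49.06) = 21.84 / 305.9004 ≈ 0.071

0.071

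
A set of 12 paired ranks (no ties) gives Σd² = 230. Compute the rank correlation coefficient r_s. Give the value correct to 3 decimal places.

ρ = 1 − 6Σd² / [n(n²−1)] = 1 − 6×230 / (12×143)
  = 1 − 1380/1716 = 1 − 0.8042 ≈ 0.196

0.196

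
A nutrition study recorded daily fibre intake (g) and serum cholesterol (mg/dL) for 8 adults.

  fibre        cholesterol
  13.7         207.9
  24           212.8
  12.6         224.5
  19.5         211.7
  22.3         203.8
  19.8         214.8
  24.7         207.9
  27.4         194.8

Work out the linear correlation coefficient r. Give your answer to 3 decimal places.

n = 8, Σx = 164, Σy = 1678.2, Σx² = 3552.88, Σy² = 352566.32, Σxy = 34182.71
nΣxy − ΣxΣy = 273461.68 − 275224.8 = -1763.12
nΣx² − (Σx)² = 28423.04 − 26896 = 1527.04; nΣy² − (Σy)² = 2820530.56 − 2816355.24 = 4175.32
r = -1763.12 / √(1527.04 × 4175.32) = -1763.12 / 2525.0506 ≈ -0.698

-0.698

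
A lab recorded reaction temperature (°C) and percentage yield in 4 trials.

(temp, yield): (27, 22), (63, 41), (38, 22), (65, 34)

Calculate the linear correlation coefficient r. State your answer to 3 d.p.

n = 4, Σx = 193, Σy = 119, Σx² = 10367, Σy² = 3805, Σxy = 6223
nΣxy − ΣxΣy = 24892 − 22967 = 1925
nΣx² − (Σx)² = 41468 − 37249 = 4219; nΣy² − (Σy)² = 15220 − 14161 = 1059
r = 1925 / √(4219 × 1059) = 1925 / 2113.7457 ≈ 0.911

0.911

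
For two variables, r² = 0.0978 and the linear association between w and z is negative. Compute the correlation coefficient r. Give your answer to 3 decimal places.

-0.313

|r| = √0.0978 = 0.313
The association is negative, so r = −0.313.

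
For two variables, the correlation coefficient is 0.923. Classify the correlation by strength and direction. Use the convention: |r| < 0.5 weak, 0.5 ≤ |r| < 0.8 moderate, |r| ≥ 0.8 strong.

strong positive

r = 0.923 > 0 so the relationship is positive.
|r| = 0.923, which falls in the strong range.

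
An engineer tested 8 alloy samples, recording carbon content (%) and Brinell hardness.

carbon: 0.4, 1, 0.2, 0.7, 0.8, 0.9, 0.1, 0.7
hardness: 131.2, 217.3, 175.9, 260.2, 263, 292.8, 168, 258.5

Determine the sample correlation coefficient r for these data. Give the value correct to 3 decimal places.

0.750

n = 8, Σx = 4.8, Σy = 1766.9, Σx² = 3.64, Σy² = 413024.67, Σxy = 1158.77
nΣxy − ΣxΣy = 9270.16 − 8481.12 = 789.04
nΣx² − (Σx)² = 29.12 − 23.04 = 6.08; nΣy² − (Σy)² = 3304197.36 − 3121935.61 = 182261.75
r = 789.04 / √(6.08 × 182261.75) = 789.04 / 1052.6877 ≈ 0.750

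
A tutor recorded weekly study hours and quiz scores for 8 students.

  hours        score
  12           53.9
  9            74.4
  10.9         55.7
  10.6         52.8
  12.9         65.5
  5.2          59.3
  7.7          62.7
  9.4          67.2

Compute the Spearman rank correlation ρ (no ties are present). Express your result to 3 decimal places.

Rank hours: 7, 3, 6, 5, 8, 1, 2, 4
Rank score: 2, 8, 3, 1, 6, 4, 5, 7
d = rank(hours) − rank(score): 5, -5, 3, 4, 2, -3, -3, -3; Σd² = 106
ρ = 1 − 6Σd² / [n(n²−1)] = 1 − 6×106 / (8×63) = 1 − 636/504 ≈ -0.262

-0.262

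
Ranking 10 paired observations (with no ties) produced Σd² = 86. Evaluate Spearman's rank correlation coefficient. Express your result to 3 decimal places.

ρ = 1 − 6Σd² / [n(n²−1)] = 1 − 6×86 / (10×99)
  = 1 − 516/990 = 1 − 0.5212 ≈ 0.479

0.479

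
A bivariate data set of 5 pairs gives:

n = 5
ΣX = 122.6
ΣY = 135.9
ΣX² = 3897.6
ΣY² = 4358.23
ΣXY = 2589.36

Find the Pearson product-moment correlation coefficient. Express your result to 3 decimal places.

r = (nΣXY − ΣXΣY) / √[(nΣX² − (ΣX)²)(nΣY² − (ΣY)²)]
Numerator: 5×2589.36 − 122.6×135.9 = -3714.54
Denominator: √[(19488 − 15030.76)(21791.15 − 18468.81)] = √[4457.24 × 3322.34] = 3848.1771
r = -3714.54 / 3848.1771 ≈ -0.965

-0.965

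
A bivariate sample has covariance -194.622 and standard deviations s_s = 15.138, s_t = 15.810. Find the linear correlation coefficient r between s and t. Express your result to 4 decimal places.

-0.8132

r = Cov(s,t) / (s_s · s_t) = -194.622 / (15.138 × 15.810)
  = -194.622 / 239.3318 ≈ -0.8132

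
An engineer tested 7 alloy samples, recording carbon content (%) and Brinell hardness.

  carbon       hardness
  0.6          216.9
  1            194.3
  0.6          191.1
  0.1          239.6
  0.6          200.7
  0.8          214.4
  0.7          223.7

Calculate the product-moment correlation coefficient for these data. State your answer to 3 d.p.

n = 7, Σx = 4.4, Σy = 1480.7, Σx² = 3.22, Σy² = 315015.01, Σxy = 911.59
nΣxy − ΣxΣy = 6381.13 − 6515.08 = -133.95
nΣx² − (Σx)² = 22.54 − 19.36 = 3.18; nΣy² − (Σy)² = 2205105.07 − 2192472.49 = 12632.58
r = -133.95 / √(3.18 × 12632.58) = -133.95 / 200.4286 ≈ -0.668

-0.668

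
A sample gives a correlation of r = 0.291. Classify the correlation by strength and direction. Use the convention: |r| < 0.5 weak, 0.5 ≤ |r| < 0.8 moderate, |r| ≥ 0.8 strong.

r = 0.291 > 0 so the relationship is positive.
|r| = 0.291, which falls in the weak range.

weak positive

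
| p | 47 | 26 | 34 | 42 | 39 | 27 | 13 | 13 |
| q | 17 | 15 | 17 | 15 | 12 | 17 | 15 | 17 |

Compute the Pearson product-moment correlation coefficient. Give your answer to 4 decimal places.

-0.1628

n = 8, Σp = 241, Σq = 125, Σp² = 8393, Σq² = 1975, Σpq = 3740
nΣpq − ΣpΣq = 29920 − 30125 = -205
nΣp² − (Σp)² = 67144 − 58081 = 9063; nΣq² − (Σq)² = 15800 − 15625 = 175
r = -205 / √(9063 × 175) = -205 / 1259.3748 ≈ -0.1628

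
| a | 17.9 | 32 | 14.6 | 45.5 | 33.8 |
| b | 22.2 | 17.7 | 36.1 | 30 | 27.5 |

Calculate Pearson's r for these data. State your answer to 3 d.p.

n = 5, Σa = 143.8, Σb = 133.5, Σa² = 4770.26, Σb² = 3765.59, Σab = 3785.34
nΣab − ΣaΣb = 18926.7 − 19197.3 = -270.6
nΣa² − (Σa)² = 23851.3 − 20678.44 = 3172.86; nΣb² − (Σb)² = 18827.95 − 17822.25 = 1005.7
r = -270.6 / √(3172.86 × 1005.7) = -270.6 / 1786.3217 ≈ -0.151

-0.151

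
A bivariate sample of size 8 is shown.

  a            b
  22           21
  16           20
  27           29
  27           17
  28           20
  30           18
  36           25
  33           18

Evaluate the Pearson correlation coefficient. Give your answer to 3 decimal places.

0.107

n = 8, Σa = 219, Σb = 168, Σa² = 6267, Σb² = 3644, Σab = 4618
nΣab − ΣaΣb = 36944 − 36792 = 152
nΣa² − (Σa)² = 50136 − 47961 = 2175; nΣb² − (Σb)² = 29152 − 28224 = 928
r = 152 / √(2175 × 928) = 152 / 1420.7041 ≈ 0.107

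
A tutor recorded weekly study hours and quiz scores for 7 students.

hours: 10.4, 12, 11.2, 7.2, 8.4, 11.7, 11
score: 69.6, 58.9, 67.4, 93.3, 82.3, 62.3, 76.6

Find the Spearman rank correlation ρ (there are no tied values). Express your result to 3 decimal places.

Rank hours: 3, 7, 5, 1, 2, 6, 4
Rank score: 4, 1, 3, 7, 6, 2, 5
d = rank(hours) − rank(score): -1, 6, 2, -6, -4, 4, -1; Σd² = 110
ρ = 1 − 6Σd² / [n(n²−1)] = 1 − 6×110 / (7×48) = 1 − 660/336 ≈ -0.964

-0.964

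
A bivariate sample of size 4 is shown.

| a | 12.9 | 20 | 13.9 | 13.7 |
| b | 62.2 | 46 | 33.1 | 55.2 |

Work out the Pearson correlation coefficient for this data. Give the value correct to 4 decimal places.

n = 4, Σa = 60.5, Σb = 196.5, Σa² = 947.31, Σb² = 10127.49, Σab = 2938.71
nΣab − ΣaΣb = 11754.84 − 11888.25 = -133.41
nΣa² − (Σa)² = 3789.24 − 3660.25 = 128.99; nΣb² − (Σb)² = 40509.96 − 38612.25 = 1897.71
r = -133.41 / √(128.99 × 1897.71) = -133.41 / 494.7581 ≈ -0.2696

-0.2696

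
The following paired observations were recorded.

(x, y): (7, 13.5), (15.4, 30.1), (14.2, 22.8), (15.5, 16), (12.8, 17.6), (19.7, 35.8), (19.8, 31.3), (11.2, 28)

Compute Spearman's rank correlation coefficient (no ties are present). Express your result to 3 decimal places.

Rank x: 1, 5, 4, 6, 3, 7, 8, 2
Rank y: 1, 6, 4, 2, 3, 8, 7, 5
d = rank(x) − rank(y): 0, -1, 0, 4, 0, -1, 1, -3; Σd² = 28
ρ = 1 − 6Σd² / [n(n²−1)] = 1 − 6×28 / (8×63) = 1 − 168/504 ≈ 0.667

0.667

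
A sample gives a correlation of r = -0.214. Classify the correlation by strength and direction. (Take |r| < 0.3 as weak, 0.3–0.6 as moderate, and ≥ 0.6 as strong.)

weak negative

r = -0.214 < 0 so the relationship is negative.
|r| = 0.214, which falls in the weak range.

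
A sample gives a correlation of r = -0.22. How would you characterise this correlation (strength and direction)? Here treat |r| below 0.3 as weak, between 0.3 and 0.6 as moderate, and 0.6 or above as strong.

r = -0.22 < 0 so the relationship is negative.
|r| = 0.22, which falls in the weak range.

weak negative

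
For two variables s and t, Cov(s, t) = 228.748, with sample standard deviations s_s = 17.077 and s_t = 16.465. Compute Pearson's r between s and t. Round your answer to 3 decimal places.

0.814

r = Cov(s,t) / (s_s · s_t) = 228.748 / (17.077 × 16.465)
  = 228.748 / 281.1728 ≈ 0.814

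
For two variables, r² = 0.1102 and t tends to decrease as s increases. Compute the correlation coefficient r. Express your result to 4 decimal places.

|r| = √0.1102 = 0.3320
The association is negative, so r = −0.3320.

-0.3320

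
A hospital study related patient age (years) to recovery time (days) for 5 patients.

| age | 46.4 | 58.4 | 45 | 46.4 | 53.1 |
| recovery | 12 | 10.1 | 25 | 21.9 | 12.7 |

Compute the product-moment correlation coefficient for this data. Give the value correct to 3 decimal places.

-0.732

n = 5, Σx = 249.3, Σy = 81.7, Σx² = 12561.09, Σy² = 1511.91, Σxy = 3962.17
nΣxy − ΣxΣy = 19810.85 − 20367.81 = -556.96
nΣx² − (Σx)² = 62805.45 − 62150.49 = 654.96; nΣy² − (Σy)² = 7559.55 − 6674.89 = 884.66
r = -556.96 / √(654.96 × 884.66) = -556.96 / 761.1944 ≈ -0.732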